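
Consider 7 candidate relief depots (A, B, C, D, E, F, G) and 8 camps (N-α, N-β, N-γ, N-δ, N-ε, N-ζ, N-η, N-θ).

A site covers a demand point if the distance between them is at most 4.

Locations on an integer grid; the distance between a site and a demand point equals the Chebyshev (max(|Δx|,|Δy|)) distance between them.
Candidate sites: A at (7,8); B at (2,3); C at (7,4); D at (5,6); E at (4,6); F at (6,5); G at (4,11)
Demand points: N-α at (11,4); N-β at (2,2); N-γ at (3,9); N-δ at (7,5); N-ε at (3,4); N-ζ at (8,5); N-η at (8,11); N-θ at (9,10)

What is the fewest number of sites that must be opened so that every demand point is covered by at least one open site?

2

Coverage sets (demand points within 4 of each site):
  A: {N-α, N-γ, N-δ, N-ε, N-ζ, N-η, N-θ}
  B: {N-β, N-ε}
  C: {N-α, N-δ, N-ε, N-ζ}
  D: {N-β, N-γ, N-δ, N-ε, N-ζ, N-θ}
  E: {N-β, N-γ, N-δ, N-ε, N-ζ}
  F: {N-β, N-γ, N-δ, N-ε, N-ζ}
  G: {N-γ, N-η}
No single site covers all 8 demand points.
But {A, B} covers everything, so the minimum is 2.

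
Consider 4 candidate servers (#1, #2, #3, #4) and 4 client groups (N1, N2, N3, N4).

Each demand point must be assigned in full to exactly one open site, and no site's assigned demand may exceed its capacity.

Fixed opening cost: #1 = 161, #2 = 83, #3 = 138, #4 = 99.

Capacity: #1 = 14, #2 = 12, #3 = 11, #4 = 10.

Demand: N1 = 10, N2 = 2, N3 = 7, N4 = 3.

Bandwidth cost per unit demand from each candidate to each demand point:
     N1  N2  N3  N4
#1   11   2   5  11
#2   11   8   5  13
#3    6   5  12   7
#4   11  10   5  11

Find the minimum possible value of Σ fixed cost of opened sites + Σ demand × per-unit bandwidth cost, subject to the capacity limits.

371

Open {#2, #3}; cheapest assignment that respects the capacities:
  #2 (cap 12, load 12): N2, N3, N4 — cost 2×8 + 7×5 + 3×13 = 90
  #3 (cap 11, load 10): N1 — cost 10×6 = 60
  Shipping 150, fixed 221 → total 371.
  Any other capacity-feasible assignment to {#2, #3} ships for at least 150.
Compare {#2, #4}: its best feasible assignment gives total 376.
Compare {#1, #2}: its best feasible assignment gives total 426.
Every other set of open sites that can feasibly serve all demand totals ≥ 376 even under its best assignment. Minimum: 371.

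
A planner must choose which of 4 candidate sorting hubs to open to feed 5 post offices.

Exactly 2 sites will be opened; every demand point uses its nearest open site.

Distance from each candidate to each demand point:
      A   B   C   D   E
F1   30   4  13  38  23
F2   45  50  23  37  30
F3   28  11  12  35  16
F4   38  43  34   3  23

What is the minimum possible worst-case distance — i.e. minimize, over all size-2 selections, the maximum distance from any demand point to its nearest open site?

Open {F3, F4}.
  Farthest demand point is A at distance 28 (to F3); all others are ≤ 28.
With {F1, F4} the worst case is 30.
With {F1, F3} the worst case is 35.
No size-2 selection achieves below 28.

28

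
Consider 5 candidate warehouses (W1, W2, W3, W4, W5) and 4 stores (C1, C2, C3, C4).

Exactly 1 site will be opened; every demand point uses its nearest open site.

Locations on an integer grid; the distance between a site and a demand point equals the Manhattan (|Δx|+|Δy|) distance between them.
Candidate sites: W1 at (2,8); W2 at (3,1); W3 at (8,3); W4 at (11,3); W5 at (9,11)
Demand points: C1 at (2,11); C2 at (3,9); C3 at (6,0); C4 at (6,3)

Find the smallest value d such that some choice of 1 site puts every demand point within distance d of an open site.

11

Open {W2}.
  Farthest demand point is C1 at distance 11 (to W2); all others are ≤ 11.
With {W1} the worst case is 12.
With {W3} the worst case is 14.
No size-1 selection achieves below 11.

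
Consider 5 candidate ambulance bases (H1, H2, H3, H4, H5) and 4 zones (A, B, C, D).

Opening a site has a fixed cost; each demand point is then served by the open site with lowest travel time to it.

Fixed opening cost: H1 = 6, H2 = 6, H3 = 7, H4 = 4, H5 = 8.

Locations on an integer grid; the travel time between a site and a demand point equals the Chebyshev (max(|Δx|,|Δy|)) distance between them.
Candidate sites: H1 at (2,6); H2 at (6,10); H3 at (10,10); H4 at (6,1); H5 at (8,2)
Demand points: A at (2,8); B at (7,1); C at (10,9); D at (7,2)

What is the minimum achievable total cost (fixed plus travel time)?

Open {H2, H4}: assign each demand point to its cheapest open site.
  A→H2 4, B→H4 1, C→H2 4, D→H4 1
  travel time 10, fixed 10 → total 20.
Compare {H4}: travel time 17 + fixed 4 = 21.
Compare {H3, H4}: travel time 10 + fixed 11 = 21.
Compare {H1, H4}: travel time 12 + fixed 10 = 22.
All other subsets cost ≥ 21. Minimum total cost: 20.

20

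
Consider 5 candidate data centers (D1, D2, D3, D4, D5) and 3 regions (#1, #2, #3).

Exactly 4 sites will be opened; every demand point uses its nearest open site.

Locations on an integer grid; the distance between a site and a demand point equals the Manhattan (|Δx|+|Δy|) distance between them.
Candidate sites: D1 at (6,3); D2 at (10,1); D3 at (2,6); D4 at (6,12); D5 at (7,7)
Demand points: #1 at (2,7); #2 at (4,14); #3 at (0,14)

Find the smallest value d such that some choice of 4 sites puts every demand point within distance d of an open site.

Open {D1, D2, D3, D4}.
  Farthest demand point is #3 at distance 8 (to D4); all others are ≤ 8.
With {D1, D2, D4, D5} the worst case is 8.
With {D1, D3, D4, D5} the worst case is 8.
No size-4 selection achieves below 8.

8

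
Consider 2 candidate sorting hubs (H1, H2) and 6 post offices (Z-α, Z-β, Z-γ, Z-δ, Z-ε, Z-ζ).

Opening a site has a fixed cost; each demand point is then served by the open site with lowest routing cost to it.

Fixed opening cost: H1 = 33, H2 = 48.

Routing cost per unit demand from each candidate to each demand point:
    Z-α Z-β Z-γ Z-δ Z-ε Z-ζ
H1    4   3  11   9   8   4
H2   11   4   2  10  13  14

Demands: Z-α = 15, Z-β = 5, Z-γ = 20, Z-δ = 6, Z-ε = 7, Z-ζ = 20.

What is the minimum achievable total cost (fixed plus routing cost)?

386

Open {H1, H2}: assign each demand point to its cheapest open site.
  Z-α→H1 15×4=60, Z-β→H1 5×3=15, Z-γ→H2 20×2=40, Z-δ→H1 6×9=54, Z-ε→H1 7×8=56, Z-ζ→H1 20×4=80
  routing cost 305, fixed 81 → total 386.
Compare {H1}: routing cost 485 + fixed 33 = 518.
Compare {H2}: routing cost 656 + fixed 48 = 704.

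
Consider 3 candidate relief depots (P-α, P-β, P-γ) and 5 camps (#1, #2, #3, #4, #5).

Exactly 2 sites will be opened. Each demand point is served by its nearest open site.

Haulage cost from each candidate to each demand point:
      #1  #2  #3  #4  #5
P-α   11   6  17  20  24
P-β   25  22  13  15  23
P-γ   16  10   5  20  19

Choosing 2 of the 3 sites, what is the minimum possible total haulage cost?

Open {P-α, P-γ}.
  #1→P-α 11, #2→P-α 6, #3→P-γ 5, #4→P-α 20, #5→P-γ 19  ⇒ total 61.
Compare {P-β, P-γ}: total 65.
Compare {P-α, P-β}: total 68.

61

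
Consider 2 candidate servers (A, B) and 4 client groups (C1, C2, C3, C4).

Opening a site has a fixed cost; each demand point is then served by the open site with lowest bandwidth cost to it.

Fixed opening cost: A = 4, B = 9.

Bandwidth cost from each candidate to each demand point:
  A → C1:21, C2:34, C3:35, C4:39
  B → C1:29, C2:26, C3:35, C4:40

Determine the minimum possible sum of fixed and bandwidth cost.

Open {A}: assign each demand point to its cheapest open site.
  C1→A 21, C2→A 34, C3→A 35, C4→A 39
  bandwidth cost 129, fixed 4 → total 133.
Compare {A, B}: bandwidth cost 121 + fixed 13 = 134.
Compare {B}: bandwidth cost 130 + fixed 9 = 139.

133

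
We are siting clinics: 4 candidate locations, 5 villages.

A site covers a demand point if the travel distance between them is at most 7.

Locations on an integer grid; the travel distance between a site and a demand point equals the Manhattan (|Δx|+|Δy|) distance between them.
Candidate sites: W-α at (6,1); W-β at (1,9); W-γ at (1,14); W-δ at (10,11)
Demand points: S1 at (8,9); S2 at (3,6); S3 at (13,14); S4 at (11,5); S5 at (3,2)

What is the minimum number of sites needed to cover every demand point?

Coverage sets (demand points within 7 of each site):
  W-α: {S5}
  W-β: {S1, S2}
  W-γ: {}
  W-δ: {S1, S3, S4}
No 2 sites suffice: every size-2 union leaves at least one demand point uncovered.
But {W-α, W-β, W-δ} covers everything, so the minimum is 3.

3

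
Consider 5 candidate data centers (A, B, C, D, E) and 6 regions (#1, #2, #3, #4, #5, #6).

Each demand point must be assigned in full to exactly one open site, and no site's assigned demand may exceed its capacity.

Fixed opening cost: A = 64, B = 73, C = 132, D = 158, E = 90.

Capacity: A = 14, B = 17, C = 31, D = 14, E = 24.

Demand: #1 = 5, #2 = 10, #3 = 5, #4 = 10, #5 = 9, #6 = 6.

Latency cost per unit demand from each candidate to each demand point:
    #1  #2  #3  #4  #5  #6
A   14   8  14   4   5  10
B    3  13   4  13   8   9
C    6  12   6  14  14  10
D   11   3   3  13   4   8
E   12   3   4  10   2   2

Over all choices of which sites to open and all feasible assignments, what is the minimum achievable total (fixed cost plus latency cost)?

404

Open {A, B, E}; cheapest assignment that respects the capacities:
  A (cap 14, load 10): #4 — cost 10×4 = 40
  B (cap 17, load 16): #1, #3, #6 — cost 5×3 + 5×4 + 6×9 = 89
  E (cap 24, load 19): #2, #5 — cost 10×3 + 9×2 = 48
  Shipping 177, fixed 227 → total 404.
  Any other capacity-feasible assignment to {A, B, E} ships for at least 177.
Compare {A, C, E}: its best feasible assignment gives total 484.
Compare {A, D, E}: its best feasible assignment gives total 505.
Every other set of open sites that can feasibly serve all demand totals ≥ 484 even under its best assignment. Minimum: 404.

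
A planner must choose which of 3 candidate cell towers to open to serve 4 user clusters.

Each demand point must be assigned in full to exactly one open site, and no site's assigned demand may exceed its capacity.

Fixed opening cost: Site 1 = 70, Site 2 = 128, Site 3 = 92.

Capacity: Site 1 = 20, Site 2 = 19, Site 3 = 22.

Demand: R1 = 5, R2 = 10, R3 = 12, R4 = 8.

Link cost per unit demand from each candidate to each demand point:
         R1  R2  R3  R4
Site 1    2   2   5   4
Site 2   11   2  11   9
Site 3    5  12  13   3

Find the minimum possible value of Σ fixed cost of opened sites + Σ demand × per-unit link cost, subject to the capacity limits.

360

Open {Site 1, Site 2}; cheapest assignment that respects the capacities:
  Site 1 (cap 20, load 17): R1, R3 — cost 5×2 + 12×5 = 70
  Site 2 (cap 19, load 18): R2, R4 — cost 10×2 + 8×9 = 92
  Shipping 162, fixed 198 → total 360.
  Any other capacity-feasible assignment to {Site 1, Site 2} ships for at least 162.
Compare {Site 1, Site 3}: its best feasible assignment gives total 372.
Compare {Site 1, Site 2, Site 3}: its best feasible assignment gives total 404.
Every other set of open sites that can feasibly serve all demand totals ≥ 372 even under its best assignment. Minimum: 360.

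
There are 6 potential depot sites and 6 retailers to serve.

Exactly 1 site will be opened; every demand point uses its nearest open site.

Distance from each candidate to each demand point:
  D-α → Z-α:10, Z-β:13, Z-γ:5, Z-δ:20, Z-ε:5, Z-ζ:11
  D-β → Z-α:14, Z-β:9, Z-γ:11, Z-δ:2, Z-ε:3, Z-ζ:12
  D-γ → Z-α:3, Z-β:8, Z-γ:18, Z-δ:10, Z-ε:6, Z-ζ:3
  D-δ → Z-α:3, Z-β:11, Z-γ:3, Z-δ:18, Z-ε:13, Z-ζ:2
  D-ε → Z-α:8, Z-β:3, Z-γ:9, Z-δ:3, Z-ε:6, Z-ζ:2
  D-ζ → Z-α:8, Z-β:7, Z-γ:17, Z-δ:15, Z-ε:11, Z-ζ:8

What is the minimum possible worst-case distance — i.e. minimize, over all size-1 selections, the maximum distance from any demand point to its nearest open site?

Open {D-ε}.
  Farthest demand point is Z-γ at distance 9 (to D-ε); all others are ≤ 9.
With {D-β} the worst case is 14.
With {D-ζ} the worst case is 17.
No size-1 selection achieves below 9.

9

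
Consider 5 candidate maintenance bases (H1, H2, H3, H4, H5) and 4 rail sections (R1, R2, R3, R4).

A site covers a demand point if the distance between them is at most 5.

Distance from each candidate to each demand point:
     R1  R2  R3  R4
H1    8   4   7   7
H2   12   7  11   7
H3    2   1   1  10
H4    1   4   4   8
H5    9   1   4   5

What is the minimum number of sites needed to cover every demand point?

2

Coverage sets (demand points within 5 of each site):
  H1: {R2}
  H2: {}
  H3: {R1, R2, R3}
  H4: {R1, R2, R3}
  H5: {R2, R3, R4}
No single site covers all 4 demand points.
But {H3, H5} covers everything, so the minimum is 2.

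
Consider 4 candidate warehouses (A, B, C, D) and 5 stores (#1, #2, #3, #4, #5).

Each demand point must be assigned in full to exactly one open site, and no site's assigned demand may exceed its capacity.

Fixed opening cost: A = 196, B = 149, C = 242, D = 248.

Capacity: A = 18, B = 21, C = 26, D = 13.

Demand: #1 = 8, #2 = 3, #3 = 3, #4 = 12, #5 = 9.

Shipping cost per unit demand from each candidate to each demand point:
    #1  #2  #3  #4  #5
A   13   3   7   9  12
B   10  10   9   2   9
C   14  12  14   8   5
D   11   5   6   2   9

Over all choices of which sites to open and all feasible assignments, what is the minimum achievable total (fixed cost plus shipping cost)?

Open {A, B}; cheapest assignment that respects the capacities:
  A (cap 18, load 14): #1, #2, #3 — cost 8×13 + 3×3 + 3×7 = 134
  B (cap 21, load 21): #4, #5 — cost 12×2 + 9×9 = 105
  Shipping 239, fixed 345 → total 584.
  Any other capacity-feasible assignment to {A, B} ships for at least 239.
Compare {B, C}: its best feasible assignment gives total 618.
Compare {A, C}: its best feasible assignment gives total 713.
Every other set of open sites that can feasibly serve all demand totals ≥ 618 even under its best assignment. Minimum: 584.

584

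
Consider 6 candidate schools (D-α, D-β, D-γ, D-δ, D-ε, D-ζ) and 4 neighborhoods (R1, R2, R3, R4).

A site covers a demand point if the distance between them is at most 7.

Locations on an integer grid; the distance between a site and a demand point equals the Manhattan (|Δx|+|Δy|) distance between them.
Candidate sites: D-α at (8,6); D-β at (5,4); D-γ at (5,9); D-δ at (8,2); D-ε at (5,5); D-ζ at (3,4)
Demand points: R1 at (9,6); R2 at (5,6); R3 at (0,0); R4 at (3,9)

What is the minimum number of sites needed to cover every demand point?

2

Coverage sets (demand points within 7 of each site):
  D-α: {R1, R2}
  D-β: {R1, R2, R4}
  D-γ: {R1, R2, R4}
  D-δ: {R1, R2}
  D-ε: {R1, R2, R4}
  D-ζ: {R2, R3, R4}
No single site covers all 4 demand points.
But {D-α, D-ζ} covers everything, so the minimum is 2.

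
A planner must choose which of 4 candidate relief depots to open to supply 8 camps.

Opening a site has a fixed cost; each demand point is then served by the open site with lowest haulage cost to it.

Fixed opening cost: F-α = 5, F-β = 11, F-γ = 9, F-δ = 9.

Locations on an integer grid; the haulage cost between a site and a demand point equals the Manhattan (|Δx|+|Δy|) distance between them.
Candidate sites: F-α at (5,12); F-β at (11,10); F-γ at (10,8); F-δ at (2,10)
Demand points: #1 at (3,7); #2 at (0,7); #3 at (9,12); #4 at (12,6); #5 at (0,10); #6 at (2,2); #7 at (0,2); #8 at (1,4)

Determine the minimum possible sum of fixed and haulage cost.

63

Open {F-γ, F-δ}: assign each demand point to its cheapest open site.
  #1→F-δ 4, #2→F-δ 5, #3→F-γ 5, #4→F-γ 4, #5→F-δ 2, #6→F-δ 8, #7→F-δ 10, #8→F-δ 7
  haulage cost 45, fixed 18 → total 63.
Compare {F-β, F-δ}: haulage cost 45 + fixed 20 = 65.
Compare {F-α, F-δ}: haulage cost 53 + fixed 14 = 67.
Compare {F-α, F-γ, F-δ}: haulage cost 44 + fixed 23 = 67.
All other subsets cost ≥ 65. Minimum total cost: 63.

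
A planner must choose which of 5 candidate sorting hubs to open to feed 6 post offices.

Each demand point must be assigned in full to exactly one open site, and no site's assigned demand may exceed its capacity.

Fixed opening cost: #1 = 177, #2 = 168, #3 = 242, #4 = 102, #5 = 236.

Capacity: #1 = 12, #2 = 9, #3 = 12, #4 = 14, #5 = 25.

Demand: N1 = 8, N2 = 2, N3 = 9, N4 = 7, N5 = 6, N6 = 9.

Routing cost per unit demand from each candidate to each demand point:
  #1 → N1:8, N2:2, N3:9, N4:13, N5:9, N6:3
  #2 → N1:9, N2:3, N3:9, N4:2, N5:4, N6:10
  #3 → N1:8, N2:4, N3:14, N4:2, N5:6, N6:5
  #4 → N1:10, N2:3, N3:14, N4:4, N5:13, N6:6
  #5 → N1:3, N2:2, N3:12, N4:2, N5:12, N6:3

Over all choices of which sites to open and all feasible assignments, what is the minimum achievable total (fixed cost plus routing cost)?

727

Open {#2, #4, #5}; cheapest assignment that respects the capacities:
  #2 (cap 9, load 8): N2, N5 — cost 2×3 + 6×4 = 30
  #4 (cap 14, load 9): N3 — cost 9×14 = 126
  #5 (cap 25, load 24): N1, N4, N6 — cost 8×3 + 7×2 + 9×3 = 65
  Shipping 221, fixed 506 → total 727.
  Any other capacity-feasible assignment to {#2, #4, #5} ships for at least 221.
Compare {#1, #4, #5}: its best feasible assignment gives total 743.
Compare {#1, #2, #5}: its best feasible assignment gives total 755.
Every other set of open sites that can feasibly serve all demand totals ≥ 743 even under its best assignment. Minimum: 727.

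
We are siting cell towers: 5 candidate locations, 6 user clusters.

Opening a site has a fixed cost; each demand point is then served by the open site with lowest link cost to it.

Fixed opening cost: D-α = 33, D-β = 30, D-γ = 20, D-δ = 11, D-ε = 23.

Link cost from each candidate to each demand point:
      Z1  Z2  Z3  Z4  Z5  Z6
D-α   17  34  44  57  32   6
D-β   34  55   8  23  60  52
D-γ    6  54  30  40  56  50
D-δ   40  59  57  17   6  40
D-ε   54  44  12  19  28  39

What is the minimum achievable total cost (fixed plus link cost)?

159

Open {D-α, D-δ, D-ε}: assign each demand point to its cheapest open site.
  Z1→D-α 17, Z2→D-α 34, Z3→D-ε 12, Z4→D-δ 17, Z5→D-δ 6, Z6→D-α 6
  link cost 92, fixed 67 → total 159.
Compare {D-α, D-β, D-δ}: link cost 88 + fixed 74 = 162.
Compare {D-α, D-γ, D-δ}: link cost 99 + fixed 64 = 163.
Compare {D-α, D-δ}: link cost 124 + fixed 44 = 168.
All other subsets cost ≥ 162. Minimum total cost: 159.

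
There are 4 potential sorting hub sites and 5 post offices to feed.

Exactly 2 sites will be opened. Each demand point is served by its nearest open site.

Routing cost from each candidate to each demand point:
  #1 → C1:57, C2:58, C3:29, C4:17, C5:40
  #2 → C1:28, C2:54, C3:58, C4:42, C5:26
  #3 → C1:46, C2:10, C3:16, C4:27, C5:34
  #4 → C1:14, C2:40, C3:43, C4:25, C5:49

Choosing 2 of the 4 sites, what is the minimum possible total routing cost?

99

Open {#3, #4}.
  C1→#4 14, C2→#3 10, C3→#3 16, C4→#4 25, C5→#3 34  ⇒ total 99.
Compare {#2, #3}: total 107.
Compare {#1, #3}: total 123.
No size-2 selection does better; minimum is 99.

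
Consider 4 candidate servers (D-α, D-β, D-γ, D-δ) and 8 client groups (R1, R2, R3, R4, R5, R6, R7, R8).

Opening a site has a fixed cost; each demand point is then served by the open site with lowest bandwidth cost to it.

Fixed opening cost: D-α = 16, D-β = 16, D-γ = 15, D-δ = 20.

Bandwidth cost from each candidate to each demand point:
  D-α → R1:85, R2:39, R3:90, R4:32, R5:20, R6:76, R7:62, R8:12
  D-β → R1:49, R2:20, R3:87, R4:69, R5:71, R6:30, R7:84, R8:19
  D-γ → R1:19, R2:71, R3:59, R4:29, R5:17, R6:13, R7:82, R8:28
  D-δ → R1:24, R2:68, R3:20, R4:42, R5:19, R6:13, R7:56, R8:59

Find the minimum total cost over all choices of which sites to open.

244

Open {D-β, D-γ, D-δ}: assign each demand point to its cheapest open site.
  R1→D-γ 19, R2→D-β 20, R3→D-δ 20, R4→D-γ 29, R5→D-γ 17, R6→D-γ 13, R7→D-δ 56, R8→D-β 19
  bandwidth cost 193, fixed 51 → total 244.
Compare {D-α, D-β, D-δ}: bandwidth cost 196 + fixed 52 = 248.
Compare {D-β, D-δ}: bandwidth cost 213 + fixed 36 = 249.
Compare {D-α, D-δ}: bandwidth cost 215 + fixed 36 = 251.
All other subsets cost ≥ 248. Minimum total cost: 244.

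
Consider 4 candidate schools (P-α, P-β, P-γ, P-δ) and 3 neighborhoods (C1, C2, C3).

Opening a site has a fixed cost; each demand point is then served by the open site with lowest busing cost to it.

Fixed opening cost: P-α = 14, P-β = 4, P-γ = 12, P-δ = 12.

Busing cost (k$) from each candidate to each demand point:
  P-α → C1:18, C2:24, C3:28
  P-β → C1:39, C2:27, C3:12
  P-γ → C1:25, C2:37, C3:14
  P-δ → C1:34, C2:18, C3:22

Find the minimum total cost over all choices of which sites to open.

72

Open {P-α, P-β}: assign each demand point to its cheapest open site.
  C1→P-α 18, C2→P-α 24, C3→P-β 12
  busing cost 54, fixed 18 → total 72.
Compare {P-α, P-β, P-δ}: busing cost 48 + fixed 30 = 78.
Compare {P-β, P-γ}: busing cost 64 + fixed 16 = 80.
Compare {P-β, P-δ}: busing cost 64 + fixed 16 = 80.
All other subsets cost ≥ 78. Minimum total cost: 72.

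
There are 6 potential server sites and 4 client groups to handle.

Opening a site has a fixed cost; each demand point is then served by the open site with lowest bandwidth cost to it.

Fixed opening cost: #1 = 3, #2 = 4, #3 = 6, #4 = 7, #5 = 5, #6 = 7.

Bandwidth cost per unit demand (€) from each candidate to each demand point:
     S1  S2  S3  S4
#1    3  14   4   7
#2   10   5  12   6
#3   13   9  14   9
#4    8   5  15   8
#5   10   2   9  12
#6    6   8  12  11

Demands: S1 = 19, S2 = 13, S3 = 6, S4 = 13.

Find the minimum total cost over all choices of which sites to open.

197

Open {#1, #2, #5}: assign each demand point to its cheapest open site.
  S1→#1 19×3=57, S2→#5 13×2=26, S3→#1 6×4=24, S4→#2 13×6=78
  bandwidth cost 185, fixed 12 → total 197.
Compare {#1, #2, #3, #5}: bandwidth cost 185 + fixed 18 = 203.
Compare {#1, #2, #4, #5}: bandwidth cost 185 + fixed 19 = 204.
Compare {#1, #2, #5, #6}: bandwidth cost 185 + fixed 19 = 204.
All other subsets cost ≥ 203. Minimum total cost: 197.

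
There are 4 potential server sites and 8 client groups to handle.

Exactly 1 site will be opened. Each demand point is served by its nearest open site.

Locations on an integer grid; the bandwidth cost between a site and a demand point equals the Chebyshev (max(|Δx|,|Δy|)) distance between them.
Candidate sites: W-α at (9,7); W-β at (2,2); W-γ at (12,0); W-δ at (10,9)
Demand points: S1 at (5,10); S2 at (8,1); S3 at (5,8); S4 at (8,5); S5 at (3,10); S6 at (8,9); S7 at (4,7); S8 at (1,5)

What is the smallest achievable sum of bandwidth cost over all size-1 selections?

37

Open {W-α}.
  S1→W-α 4, S2→W-α 6, S3→W-α 4, S4→W-α 2, S5→W-α 6, S6→W-α 2, S7→W-α 5, S8→W-α 8  ⇒ total 37.
Compare {W-δ}: total 46.
Compare {W-β}: total 49.
No size-1 selection does better; minimum is 37.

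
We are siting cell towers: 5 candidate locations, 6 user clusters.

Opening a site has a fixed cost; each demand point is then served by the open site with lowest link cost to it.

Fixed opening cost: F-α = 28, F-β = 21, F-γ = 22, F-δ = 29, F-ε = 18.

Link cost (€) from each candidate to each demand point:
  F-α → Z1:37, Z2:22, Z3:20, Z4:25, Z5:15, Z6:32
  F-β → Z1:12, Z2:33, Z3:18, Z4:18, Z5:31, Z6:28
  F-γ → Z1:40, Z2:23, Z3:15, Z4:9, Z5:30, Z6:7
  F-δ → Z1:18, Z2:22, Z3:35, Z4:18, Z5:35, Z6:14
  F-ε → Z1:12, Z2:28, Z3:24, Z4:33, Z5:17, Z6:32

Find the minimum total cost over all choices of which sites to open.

Open {F-γ, F-ε}: assign each demand point to its cheapest open site.
  Z1→F-ε 12, Z2→F-γ 23, Z3→F-γ 15, Z4→F-γ 9, Z5→F-ε 17, Z6→F-γ 7
  link cost 83, fixed 40 → total 123.
Compare {F-β, F-γ}: link cost 96 + fixed 43 = 139.
Compare {F-β, F-γ, F-ε}: link cost 83 + fixed 61 = 144.
Compare {F-γ}: link cost 124 + fixed 22 = 146.
All other subsets cost ≥ 139. Minimum total cost: 123.

123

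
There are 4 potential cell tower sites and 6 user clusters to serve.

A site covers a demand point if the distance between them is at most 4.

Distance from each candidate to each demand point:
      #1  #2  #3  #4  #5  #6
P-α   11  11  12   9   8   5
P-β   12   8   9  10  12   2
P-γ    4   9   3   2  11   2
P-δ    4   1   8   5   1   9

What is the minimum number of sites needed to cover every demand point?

2

Coverage sets (demand points within 4 of each site):
  P-α: {}
  P-β: {#6}
  P-γ: {#1, #3, #4, #6}
  P-δ: {#1, #2, #5}
No single site covers all 6 demand points.
But {P-γ, P-δ} covers everything, so the minimum is 2.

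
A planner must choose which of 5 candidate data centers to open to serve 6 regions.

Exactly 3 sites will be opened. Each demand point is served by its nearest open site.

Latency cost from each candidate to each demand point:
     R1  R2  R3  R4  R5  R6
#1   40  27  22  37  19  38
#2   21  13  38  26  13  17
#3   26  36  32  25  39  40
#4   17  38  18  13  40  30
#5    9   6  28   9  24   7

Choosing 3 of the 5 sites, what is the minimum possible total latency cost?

Open {#2, #4, #5}.
  R1→#5 9, R2→#5 6, R3→#4 18, R4→#5 9, R5→#2 13, R6→#5 7  ⇒ total 62.
Compare {#1, #2, #5}: total 66.
Compare {#1, #4, #5}: total 68.
No size-3 selection does better; minimum is 62.

62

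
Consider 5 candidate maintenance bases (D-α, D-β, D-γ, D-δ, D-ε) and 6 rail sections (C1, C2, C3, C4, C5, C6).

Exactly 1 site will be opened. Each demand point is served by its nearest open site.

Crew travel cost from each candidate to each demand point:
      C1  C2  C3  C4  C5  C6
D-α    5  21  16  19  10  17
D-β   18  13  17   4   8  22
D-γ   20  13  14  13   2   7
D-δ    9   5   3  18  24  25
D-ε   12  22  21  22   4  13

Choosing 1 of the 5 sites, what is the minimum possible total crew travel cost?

Open {D-γ}.
  C1→D-γ 20, C2→D-γ 13, C3→D-γ 14, C4→D-γ 13, C5→D-γ 2, C6→D-γ 7  ⇒ total 69.
Compare {D-β}: total 82.
Compare {D-δ}: total 84.
No size-1 selection does better; minimum is 69.

69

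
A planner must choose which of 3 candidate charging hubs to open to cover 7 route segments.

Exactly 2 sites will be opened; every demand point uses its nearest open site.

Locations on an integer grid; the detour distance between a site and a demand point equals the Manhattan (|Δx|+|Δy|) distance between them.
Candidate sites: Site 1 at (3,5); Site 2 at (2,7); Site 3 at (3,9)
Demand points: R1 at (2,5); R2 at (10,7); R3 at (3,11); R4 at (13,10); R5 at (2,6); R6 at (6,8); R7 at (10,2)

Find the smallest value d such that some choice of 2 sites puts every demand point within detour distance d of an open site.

Open {Site 1, Site 3}.
  Farthest demand point is R4 at detour distance 11 (to Site 3); all others are ≤ 11.
With {Site 2, Site 3} the worst case is 13.
With {Site 1, Site 2} the worst case is 14.
No size-2 selection achieves below 11.

11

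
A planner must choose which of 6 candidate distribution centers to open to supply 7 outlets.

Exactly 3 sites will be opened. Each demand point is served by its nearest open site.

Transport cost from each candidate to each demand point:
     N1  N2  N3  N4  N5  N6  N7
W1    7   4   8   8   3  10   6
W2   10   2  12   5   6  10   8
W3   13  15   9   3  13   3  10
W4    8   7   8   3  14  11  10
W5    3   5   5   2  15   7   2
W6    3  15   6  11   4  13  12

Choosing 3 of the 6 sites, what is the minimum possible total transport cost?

22

Open {W1, W3, W5}.
  N1→W5 3, N2→W1 4, N3→W5 5, N4→W5 2, N5→W1 3, N6→W3 3, N7→W5 2  ⇒ total 22.
Compare {W2, W3, W5}: total 23.
Compare {W1, W2, W5}: total 24.
No size-3 selection does better; minimum is 22.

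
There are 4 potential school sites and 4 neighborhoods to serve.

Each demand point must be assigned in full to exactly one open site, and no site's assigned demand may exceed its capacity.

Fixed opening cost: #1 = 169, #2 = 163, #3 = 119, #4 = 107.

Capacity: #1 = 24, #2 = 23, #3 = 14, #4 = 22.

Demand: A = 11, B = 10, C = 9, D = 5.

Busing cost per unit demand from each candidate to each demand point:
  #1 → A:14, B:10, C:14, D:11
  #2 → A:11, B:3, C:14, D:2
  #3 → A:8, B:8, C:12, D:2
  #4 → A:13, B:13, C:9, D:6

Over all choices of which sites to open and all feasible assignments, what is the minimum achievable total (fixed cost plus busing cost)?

532

Open {#2, #4}; cheapest assignment that respects the capacities:
  #2 (cap 23, load 21): A, B — cost 11×11 + 10×3 = 151
  #4 (cap 22, load 14): C, D — cost 9×9 + 5×6 = 111
  Shipping 262, fixed 270 → total 532.
  Any other capacity-feasible assignment to {#2, #4} ships for at least 262.
Compare {#2, #3}: its best feasible assignment gives total 551.
Compare {#2, #3, #4}: its best feasible assignment gives total 598.
Every other set of open sites that can feasibly serve all demand totals ≥ 551 even under its best assignment. Minimum: 532.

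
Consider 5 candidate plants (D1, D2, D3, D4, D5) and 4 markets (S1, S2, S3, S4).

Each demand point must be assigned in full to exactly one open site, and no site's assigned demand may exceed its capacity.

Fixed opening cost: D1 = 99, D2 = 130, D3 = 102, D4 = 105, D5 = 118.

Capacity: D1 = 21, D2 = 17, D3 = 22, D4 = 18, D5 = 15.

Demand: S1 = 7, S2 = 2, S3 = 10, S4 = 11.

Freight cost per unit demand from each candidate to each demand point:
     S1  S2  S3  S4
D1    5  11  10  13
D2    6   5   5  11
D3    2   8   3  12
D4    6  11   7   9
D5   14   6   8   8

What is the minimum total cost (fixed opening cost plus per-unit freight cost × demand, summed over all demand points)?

Open {D3, D5}; cheapest assignment that respects the capacities:
  D3 (cap 22, load 17): S1, S3 — cost 7×2 + 10×3 = 44
  D5 (cap 15, load 13): S2, S4 — cost 2×6 + 11×8 = 100
  Shipping 144, fixed 220 → total 364.
  Any other capacity-feasible assignment to {D3, D5} ships for at least 144.
Compare {D3, D4}: its best feasible assignment gives total 366.
Compare {D1, D3}: its best feasible assignment gives total 404.
Every other set of open sites that can feasibly serve all demand totals ≥ 366 even under its best assignment. Minimum: 364.

364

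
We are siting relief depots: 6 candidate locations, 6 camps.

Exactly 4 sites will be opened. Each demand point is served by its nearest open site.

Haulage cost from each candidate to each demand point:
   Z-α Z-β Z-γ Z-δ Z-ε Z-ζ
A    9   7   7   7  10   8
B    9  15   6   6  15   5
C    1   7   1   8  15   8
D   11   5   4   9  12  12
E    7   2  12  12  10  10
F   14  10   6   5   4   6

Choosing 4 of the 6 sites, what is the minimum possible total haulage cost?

Open {B, C, E, F}.
  Z-α→C 1, Z-β→E 2, Z-γ→C 1, Z-δ→F 5, Z-ε→F 4, Z-ζ→B 5  ⇒ total 18.
Compare {A, C, E, F}: total 19.
Compare {C, D, E, F}: total 19.
No size-4 selection does better; minimum is 18.

18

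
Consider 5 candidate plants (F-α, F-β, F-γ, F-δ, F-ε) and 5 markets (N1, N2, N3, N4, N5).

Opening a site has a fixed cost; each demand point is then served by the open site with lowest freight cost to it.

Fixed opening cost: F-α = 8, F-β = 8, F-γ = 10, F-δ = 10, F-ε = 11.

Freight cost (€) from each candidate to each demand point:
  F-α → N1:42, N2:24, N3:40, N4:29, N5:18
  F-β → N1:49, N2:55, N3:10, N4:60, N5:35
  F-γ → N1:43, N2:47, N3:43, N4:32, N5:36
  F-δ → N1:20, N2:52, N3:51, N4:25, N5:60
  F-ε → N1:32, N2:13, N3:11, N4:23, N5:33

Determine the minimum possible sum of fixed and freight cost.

114

Open {F-α, F-δ, F-ε}: assign each demand point to its cheapest open site.
  N1→F-δ 20, N2→F-ε 13, N3→F-ε 11, N4→F-ε 23, N5→F-α 18
  freight cost 85, fixed 29 → total 114.
Compare {F-α, F-ε}: freight cost 97 + fixed 19 = 116.
Compare {F-δ, F-ε}: freight cost 100 + fixed 21 = 121.
Compare {F-α, F-β, F-δ, F-ε}: freight cost 84 + fixed 37 = 121.
All other subsets cost ≥ 116. Minimum total cost: 114.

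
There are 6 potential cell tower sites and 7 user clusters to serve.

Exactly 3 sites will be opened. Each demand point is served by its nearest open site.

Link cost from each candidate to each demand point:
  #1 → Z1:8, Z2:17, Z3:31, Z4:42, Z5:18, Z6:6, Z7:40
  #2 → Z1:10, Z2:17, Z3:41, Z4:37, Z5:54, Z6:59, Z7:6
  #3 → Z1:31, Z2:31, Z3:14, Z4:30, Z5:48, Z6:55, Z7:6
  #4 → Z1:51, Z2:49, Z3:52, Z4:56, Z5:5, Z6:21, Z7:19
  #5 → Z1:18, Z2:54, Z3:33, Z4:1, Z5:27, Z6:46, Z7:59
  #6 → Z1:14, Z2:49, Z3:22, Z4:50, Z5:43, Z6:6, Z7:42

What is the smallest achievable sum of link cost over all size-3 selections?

70

Open {#1, #3, #5}.
  Z1→#1 8, Z2→#1 17, Z3→#3 14, Z4→#5 1, Z5→#1 18, Z6→#1 6, Z7→#3 6  ⇒ total 70.
Compare {#1, #3, #4}: total 86.
Compare {#1, #2, #5}: total 87.
No size-3 selection does better; minimum is 70.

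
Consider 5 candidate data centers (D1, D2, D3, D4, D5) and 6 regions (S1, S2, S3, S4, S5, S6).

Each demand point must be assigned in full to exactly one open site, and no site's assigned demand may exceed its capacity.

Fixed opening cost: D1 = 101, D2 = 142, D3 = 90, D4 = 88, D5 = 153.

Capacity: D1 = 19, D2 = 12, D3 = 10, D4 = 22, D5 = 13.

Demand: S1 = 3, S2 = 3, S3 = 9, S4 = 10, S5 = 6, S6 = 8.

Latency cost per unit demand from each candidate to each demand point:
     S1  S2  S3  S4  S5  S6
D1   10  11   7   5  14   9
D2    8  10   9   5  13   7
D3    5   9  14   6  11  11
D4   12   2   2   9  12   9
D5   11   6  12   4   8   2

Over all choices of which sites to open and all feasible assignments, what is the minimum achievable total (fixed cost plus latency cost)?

Open {D1, D4}; cheapest assignment that respects the capacities:
  D1 (cap 19, load 18): S4, S6 — cost 10×5 + 8×9 = 122
  D4 (cap 22, load 21): S1, S2, S3, S5 — cost 3×12 + 3×2 + 9×2 + 6×12 = 132
  Shipping 254, fixed 189 → total 443.
  Any other capacity-feasible assignment to {D1, D4} ships for at least 254.
Compare {D1, D3, D4}: its best feasible assignment gives total 506.
Compare {D1, D4, D5}: its best feasible assignment gives total 534.
Every other set of open sites that can feasibly serve all demand totals ≥ 506 even under its best assignment. Minimum: 443.

443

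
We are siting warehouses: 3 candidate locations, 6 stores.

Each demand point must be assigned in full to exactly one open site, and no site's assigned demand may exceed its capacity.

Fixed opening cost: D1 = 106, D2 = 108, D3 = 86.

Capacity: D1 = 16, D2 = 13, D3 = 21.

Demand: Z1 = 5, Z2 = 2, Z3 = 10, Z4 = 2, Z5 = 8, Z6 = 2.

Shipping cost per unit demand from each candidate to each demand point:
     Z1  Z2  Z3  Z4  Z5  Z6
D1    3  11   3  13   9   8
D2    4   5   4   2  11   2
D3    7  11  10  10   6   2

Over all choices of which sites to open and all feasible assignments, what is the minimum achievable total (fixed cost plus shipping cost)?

331

Open {D1, D3}; cheapest assignment that respects the capacities:
  D1 (cap 16, load 15): Z1, Z3 — cost 5×3 + 10×3 = 45
  D3 (cap 21, load 14): Z2, Z4, Z5, Z6 — cost 2×11 + 2×10 + 8×6 + 2×2 = 94
  Shipping 139, fixed 192 → total 331.
  Any other capacity-feasible assignment to {D1, D3} ships for at least 139.
Compare {D2, D3}: its best feasible assignment gives total 347.
Compare {D1, D2, D3}: its best feasible assignment gives total 411.
Every other set of open sites that can feasibly serve all demand totals ≥ 347 even under its best assignment. Minimum: 331.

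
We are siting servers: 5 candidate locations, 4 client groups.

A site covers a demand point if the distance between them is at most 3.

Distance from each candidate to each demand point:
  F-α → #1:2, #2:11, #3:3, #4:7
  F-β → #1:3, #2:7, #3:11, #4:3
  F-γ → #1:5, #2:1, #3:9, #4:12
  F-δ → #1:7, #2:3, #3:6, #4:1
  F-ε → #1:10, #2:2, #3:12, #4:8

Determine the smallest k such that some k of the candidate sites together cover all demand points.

Coverage sets (demand points within 3 of each site):
  F-α: {#1, #3}
  F-β: {#1, #4}
  F-γ: {#2}
  F-δ: {#2, #4}
  F-ε: {#2}
No single site covers all 4 demand points.
But {F-α, F-δ} covers everything, so the minimum is 2.

2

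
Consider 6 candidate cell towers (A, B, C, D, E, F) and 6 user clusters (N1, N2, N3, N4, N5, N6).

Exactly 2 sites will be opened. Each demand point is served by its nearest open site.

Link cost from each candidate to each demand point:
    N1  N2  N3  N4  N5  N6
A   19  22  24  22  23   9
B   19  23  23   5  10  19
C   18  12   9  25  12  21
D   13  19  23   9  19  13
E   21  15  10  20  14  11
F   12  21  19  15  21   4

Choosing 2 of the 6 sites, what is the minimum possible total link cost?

64

Open {C, F}.
  N1→F 12, N2→C 12, N3→C 9, N4→F 15, N5→C 12, N6→F 4  ⇒ total 64.
Compare {C, D}: total 68.
Compare {B, E}: total 70.
No size-2 selection does better; minimum is 64.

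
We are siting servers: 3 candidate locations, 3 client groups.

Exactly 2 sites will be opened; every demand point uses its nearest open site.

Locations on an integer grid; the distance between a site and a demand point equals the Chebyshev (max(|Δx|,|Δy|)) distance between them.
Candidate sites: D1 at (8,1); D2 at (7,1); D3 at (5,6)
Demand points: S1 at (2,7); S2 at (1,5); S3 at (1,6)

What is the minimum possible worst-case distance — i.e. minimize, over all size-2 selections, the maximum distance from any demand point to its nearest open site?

Open {D1, D3}.
  Farthest demand point is S2 at distance 4 (to D3); all others are ≤ 4.
With {D2, D3} the worst case is 4.
With {D1, D2} the worst case is 6.
No size-2 selection achieves below 4.

4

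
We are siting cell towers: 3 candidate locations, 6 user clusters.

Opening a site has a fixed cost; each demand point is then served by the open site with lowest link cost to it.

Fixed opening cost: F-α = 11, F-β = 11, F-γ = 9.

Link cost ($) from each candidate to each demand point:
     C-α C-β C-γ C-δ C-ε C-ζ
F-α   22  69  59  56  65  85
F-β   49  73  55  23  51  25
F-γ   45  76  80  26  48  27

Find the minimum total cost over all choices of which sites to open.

267

Open {F-α, F-β}: assign each demand point to its cheapest open site.
  C-α→F-α 22, C-β→F-α 69, C-γ→F-β 55, C-δ→F-β 23, C-ε→F-β 51, C-ζ→F-β 25
  link cost 245, fixed 22 → total 267.
Compare {F-α, F-γ}: link cost 251 + fixed 20 = 271.
Compare {F-α, F-β, F-γ}: link cost 242 + fixed 31 = 273.
Compare {F-β}: link cost 276 + fixed 11 = 287.
All other subsets cost ≥ 271. Minimum total cost: 267.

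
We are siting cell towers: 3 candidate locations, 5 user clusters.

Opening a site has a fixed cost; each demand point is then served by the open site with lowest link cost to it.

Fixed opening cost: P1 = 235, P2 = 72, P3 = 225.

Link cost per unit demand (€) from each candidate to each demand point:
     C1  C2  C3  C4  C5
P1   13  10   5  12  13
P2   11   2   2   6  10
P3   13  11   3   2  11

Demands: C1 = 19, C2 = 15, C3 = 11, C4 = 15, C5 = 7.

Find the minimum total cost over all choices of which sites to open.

493

Open {P2}: assign each demand point to its cheapest open site.
  C1→P2 19×11=209, C2→P2 15×2=30, C3→P2 11×2=22, C4→P2 15×6=90, C5→P2 7×10=70
  link cost 421, fixed 72 → total 493.
Compare {P2, P3}: link cost 361 + fixed 297 = 658.
Compare {P1, P2}: link cost 421 + fixed 307 = 728.
Compare {P3}: link cost 552 + fixed 225 = 777.
All other subsets cost ≥ 658. Minimum total cost: 493.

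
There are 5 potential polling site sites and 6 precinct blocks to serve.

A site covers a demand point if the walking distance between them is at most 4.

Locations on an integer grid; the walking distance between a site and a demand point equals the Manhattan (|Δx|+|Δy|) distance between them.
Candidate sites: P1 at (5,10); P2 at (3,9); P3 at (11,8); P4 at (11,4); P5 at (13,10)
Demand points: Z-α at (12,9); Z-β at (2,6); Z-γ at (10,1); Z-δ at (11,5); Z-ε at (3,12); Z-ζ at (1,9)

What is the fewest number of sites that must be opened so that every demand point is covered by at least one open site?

3

Coverage sets (demand points within 4 of each site):
  P1: {Z-ε}
  P2: {Z-β, Z-ε, Z-ζ}
  P3: {Z-α, Z-δ}
  P4: {Z-γ, Z-δ}
  P5: {Z-α}
No 2 sites suffice: every size-2 union leaves at least one demand point uncovered.
But {P2, P3, P4} covers everything, so the minimum is 3.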